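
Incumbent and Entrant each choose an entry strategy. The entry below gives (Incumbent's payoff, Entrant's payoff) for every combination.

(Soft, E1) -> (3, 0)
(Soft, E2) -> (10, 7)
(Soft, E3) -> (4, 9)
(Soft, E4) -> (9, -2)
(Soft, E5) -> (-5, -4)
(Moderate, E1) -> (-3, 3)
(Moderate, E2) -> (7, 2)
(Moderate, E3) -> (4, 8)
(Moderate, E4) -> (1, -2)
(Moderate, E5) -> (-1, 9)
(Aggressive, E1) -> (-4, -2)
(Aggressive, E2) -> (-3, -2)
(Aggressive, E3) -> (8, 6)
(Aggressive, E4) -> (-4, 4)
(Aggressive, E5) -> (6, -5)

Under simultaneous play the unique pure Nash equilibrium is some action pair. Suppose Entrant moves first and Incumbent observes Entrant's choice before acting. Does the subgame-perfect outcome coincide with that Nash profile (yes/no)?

no

Incumbent best-responds to each possible Entrant move:
- E1 → Incumbent plays Soft (best of 3, -3, -4); Entrant gets 0.
- E2 → Incumbent plays Soft (best of 10, 7, -3); Entrant gets 7.
- E3 → Incumbent plays Aggressive (best of 4, 4, 8); Entrant gets 6.
- E4 → Incumbent plays Soft (best of 9, 1, -4); Entrant gets -2.
- E5 → Incumbent plays Aggressive (best of -5, -1, 6); Entrant gets -5.
Entrant's induced payoffs are 0, 7, 6, -2, -5, so Entrant commits to E2. Subgame-perfect outcome: (Soft, E2) with payoffs (10, 7).
For the simultaneous game, intersect best replies.
Incumbent's best replies: E1→Soft; E2→Soft; E3→Aggressive; E4→Soft; E5→Aggressive.
Entrant's best replies: Soft→E3; Moderate→E5; Aggressive→E3.
Only (Aggressive, E3) has each player best-responding; Nash payoffs (8, 6).
Sequential outcome (Soft, E2) differs from the Nash profile (Aggressive, E3).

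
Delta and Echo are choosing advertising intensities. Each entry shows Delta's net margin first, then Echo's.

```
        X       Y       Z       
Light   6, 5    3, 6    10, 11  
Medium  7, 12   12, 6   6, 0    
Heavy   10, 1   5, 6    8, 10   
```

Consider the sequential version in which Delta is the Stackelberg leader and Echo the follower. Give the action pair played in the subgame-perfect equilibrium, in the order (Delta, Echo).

(Light, Z)

Work backward from Echo's decision.
- Light: BR = Z, leader payoff 10.
- Medium: BR = X, leader payoff 7.
- Heavy: BR = Z, leader payoff 8.
Delta's induced payoffs are 10, 7, 8, so Delta commits to Light. Subgame-perfect outcome: (Light, Z) with payoffs (10, 11).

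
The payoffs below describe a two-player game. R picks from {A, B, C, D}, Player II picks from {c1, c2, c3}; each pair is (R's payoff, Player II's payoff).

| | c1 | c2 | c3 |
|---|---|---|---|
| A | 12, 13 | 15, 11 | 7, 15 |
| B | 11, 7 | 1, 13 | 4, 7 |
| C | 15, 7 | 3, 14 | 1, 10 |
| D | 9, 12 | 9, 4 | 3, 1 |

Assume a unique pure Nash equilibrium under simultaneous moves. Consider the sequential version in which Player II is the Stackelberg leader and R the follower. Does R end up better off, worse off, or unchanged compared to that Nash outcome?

unchanged

Work backward from R's decision.
- c1 → R plays C (best of 12, 11, 15, 9); Player II gets 7.
- c2 → R plays A (best of 15, 1, 3, 9); Player II gets 11.
- c3 → R plays A (best of 7, 4, 1, 3); Player II gets 15.
Maximizing over 7, 11, 15, Player II chooses c3. Subgame-perfect outcome: (A, c3) with payoffs (7, 15).
Under simultaneous play:
R's best replies: c1→C; c2→A; c3→A.
Player II's best replies: A→c3; B→c2; C→c2; D→c1.
Only (A, c3) has each player best-responding; Nash payoffs (7, 15).
R earns 7 sequentially versus 7 at the Nash outcome: unchanged.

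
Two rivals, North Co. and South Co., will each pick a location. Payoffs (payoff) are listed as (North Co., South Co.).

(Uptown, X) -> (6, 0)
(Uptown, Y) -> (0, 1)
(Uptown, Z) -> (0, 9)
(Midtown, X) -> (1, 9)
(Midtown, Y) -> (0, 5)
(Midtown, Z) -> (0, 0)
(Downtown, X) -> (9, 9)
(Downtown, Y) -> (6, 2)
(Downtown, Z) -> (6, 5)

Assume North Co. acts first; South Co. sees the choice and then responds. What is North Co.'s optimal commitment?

Downtown

South Co. best-responds to each possible North Co. move:
- Uptown: South Co. compares 0, 1, 9 and picks Z; North Co. would get 0.
- Midtown: South Co. compares 9, 5, 0 and picks X; North Co. would get 1.
- Downtown: South Co. compares 9, 2, 5 and picks X; North Co. would get 9.
North Co.'s induced payoffs are 0, 1, 9, so North Co. commits to Downtown. Subgame-perfect outcome: (Downtown, X) with payoffs (9, 9).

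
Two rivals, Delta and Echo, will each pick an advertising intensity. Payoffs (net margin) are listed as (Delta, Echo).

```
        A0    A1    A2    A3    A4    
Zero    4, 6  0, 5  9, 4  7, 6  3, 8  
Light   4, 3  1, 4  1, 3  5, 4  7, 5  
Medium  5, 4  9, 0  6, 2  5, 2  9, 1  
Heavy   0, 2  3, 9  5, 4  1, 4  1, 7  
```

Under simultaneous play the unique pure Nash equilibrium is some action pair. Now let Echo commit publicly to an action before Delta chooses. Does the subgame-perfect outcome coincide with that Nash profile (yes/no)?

no

Delta best-responds to each possible Echo move:
- A0: Delta compares 4, 4, 5, 0 and picks Medium; Echo would get 4.
- A1: Delta compares 0, 1, 9, 3 and picks Medium; Echo would get 0.
- A2: Delta compares 9, 1, 6, 5 and picks Zero; Echo would get 4.
- A3: Delta compares 7, 5, 5, 1 and picks Zero; Echo would get 6.
- A4: Delta compares 3, 7, 9, 1 and picks Medium; Echo would get 1.
Echo's induced payoffs are 4, 0, 4, 6, 1, so Echo commits to A3. Subgame-perfect outcome: (Zero, A3) with payoffs (7, 6).
For the simultaneous game, intersect best replies.
Delta's best replies: A0→Medium; A1→Medium; A2→Zero; A3→Zero; A4→Medium.
Echo's best replies: Zero→A4; Light→A4; Medium→A0; Heavy→A1.
The unique mutual best reply is (Medium, A0), giving (5, 4).
Sequential outcome (Zero, A3) differs from the Nash profile (Medium, A0).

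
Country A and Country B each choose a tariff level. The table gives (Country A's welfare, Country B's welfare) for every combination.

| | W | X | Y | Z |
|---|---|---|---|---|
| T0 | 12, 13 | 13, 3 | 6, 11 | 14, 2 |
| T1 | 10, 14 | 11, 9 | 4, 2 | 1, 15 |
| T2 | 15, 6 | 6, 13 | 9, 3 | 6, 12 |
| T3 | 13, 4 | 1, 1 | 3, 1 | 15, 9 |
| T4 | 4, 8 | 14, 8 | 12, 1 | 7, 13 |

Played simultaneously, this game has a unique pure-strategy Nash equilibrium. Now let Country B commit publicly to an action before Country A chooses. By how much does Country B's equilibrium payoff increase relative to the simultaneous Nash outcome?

Solve by backward induction (Country B leads).
- W: Country A compares 12, 10, 15, 13, 4 and picks T2; Country B would get 6.
- X: Country A compares 13, 11, 6, 1, 14 and picks T4; Country B would get 8.
- Y: Country A compares 6, 4, 9, 3, 12 and picks T4; Country B would get 1.
- Z: Country A compares 14, 1, 6, 15, 7 and picks T3; Country B would get 9.
Among 6, 8, 1, 9, the best is 9 at Z. Subgame-perfect outcome: (T3, Z) with payoffs (15, 9).
Under simultaneous play:
Country A's best replies: W→T2; X→T4; Y→T4; Z→T3.
Country B's best replies: T0→W; T1→Z; T2→X; T3→Z; T4→Z.
Only (T3, Z) has each player best-responding; Nash payoffs (15, 9).
Country B's commitment gain: 9 − 9 = 0.

0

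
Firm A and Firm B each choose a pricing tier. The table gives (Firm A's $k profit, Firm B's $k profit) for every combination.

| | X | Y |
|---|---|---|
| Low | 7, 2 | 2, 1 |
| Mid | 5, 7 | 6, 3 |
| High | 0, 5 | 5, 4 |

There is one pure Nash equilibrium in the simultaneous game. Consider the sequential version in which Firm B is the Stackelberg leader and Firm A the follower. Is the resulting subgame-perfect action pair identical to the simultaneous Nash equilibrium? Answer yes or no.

Solve by backward induction (Firm B leads).
- X: BR = Low, leader payoff 2.
- Y: BR = Mid, leader payoff 3.
Among 2, 3, the best is 3 at Y. Subgame-perfect outcome: (Mid, Y) with payoffs (6, 3).
For the simultaneous game, intersect best replies.
Firm A's best replies: X→Low; Y→Mid.
Firm B's best replies: Low→X; Mid→X; High→X.
The unique mutual best reply is (Low, X), giving (7, 2).
Sequential outcome (Mid, Y) differs from the Nash profile (Low, X).

no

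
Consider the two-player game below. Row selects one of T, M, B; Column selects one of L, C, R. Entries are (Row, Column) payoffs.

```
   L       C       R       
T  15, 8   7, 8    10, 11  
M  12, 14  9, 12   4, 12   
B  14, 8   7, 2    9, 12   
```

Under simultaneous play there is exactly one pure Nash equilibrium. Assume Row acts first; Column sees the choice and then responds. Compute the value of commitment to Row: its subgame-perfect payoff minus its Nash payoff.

2

Column best-responds to each possible Row move:
- T: BR = R, leader payoff 10.
- M: BR = L, leader payoff 12.
- B: BR = R, leader payoff 9.
Row's induced payoffs are 10, 12, 9, so Row commits to M. Subgame-perfect outcome: (M, L) with payoffs (12, 14).
Now find the simultaneous Nash equilibrium.
Row's best replies: L→T; C→M; R→T.
Column's best replies: T→R; M→L; B→R.
The unique mutual best reply is (T, R), giving (10, 11).
Row's commitment gain: 12 − 10 = 2.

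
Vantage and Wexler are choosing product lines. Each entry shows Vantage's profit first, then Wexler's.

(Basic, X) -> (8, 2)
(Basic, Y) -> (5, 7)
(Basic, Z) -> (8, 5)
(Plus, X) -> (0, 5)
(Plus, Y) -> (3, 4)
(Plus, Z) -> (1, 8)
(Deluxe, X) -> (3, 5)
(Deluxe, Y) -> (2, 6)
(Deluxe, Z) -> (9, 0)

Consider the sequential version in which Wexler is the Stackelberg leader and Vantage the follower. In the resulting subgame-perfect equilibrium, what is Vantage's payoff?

Backward induction with Wexler moving first.
- X: BR = Basic, leader payoff 2.
- Y: BR = Basic, leader payoff 7.
- Z: BR = Deluxe, leader payoff 0.
Wexler's induced payoffs are 2, 7, 0, so Wexler commits to Y. Subgame-perfect outcome: (Basic, Y) with payoffs (5, 7).

5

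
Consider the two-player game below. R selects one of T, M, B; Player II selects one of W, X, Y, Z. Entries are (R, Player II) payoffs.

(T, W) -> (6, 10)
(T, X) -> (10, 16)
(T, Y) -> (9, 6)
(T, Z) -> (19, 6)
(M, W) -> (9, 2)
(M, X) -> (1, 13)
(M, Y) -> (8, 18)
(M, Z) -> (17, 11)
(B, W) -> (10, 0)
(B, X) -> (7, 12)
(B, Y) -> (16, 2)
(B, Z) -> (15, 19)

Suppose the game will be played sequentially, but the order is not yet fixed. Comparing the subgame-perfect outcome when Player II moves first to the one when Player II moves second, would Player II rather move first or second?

If R leads: Player II's best replies are T→X, M→Y, B→Z; R's induced payoffs 10, 8, 15; outcome (B, Z), payoffs (15, 19).
If Player II leads: R's best replies are W→B, X→T, Y→B, Z→T; Player II's induced payoffs 0, 16, 2, 6; outcome (T, X), payoffs (10, 16).
Player II gets 16 moving first and 19 moving second, so Player II prefers to move second.

second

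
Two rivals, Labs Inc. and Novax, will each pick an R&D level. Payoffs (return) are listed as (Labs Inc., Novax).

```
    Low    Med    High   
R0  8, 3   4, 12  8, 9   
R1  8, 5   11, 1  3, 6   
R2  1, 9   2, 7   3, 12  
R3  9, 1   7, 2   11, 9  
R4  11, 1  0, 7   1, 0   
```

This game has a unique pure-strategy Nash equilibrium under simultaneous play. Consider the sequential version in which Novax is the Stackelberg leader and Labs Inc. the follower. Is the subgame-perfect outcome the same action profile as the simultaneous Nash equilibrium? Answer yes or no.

Solve by backward induction (Novax leads).
- Low → Labs Inc. plays R4 (best of 8, 8, 1, 9, 11); Novax gets 1.
- Med → Labs Inc. plays R1 (best of 4, 11, 2, 7, 0); Novax gets 1.
- High → Labs Inc. plays R3 (best of 8, 3, 3, 11, 1); Novax gets 9.
Maximizing over 1, 1, 9, Novax chooses High. Subgame-perfect outcome: (R3, High) with payoffs (11, 9).
For the simultaneous game, intersect best replies.
Labs Inc.'s best replies: Low→R4; Med→R1; High→R3.
Novax's best replies: R0→Med; R1→High; R2→High; R3→High; R4→Med.
Only (R3, High) has each player best-responding; Nash payoffs (11, 9).
Sequential outcome (R3, High) coincides with the Nash profile (R3, High).

yes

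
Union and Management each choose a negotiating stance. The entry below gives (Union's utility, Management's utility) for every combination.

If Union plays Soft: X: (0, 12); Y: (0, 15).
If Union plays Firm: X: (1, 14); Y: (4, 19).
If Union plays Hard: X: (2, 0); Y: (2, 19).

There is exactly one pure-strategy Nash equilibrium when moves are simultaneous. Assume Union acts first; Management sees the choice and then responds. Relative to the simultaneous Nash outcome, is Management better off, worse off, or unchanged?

Backward induction with Union moving first.
- Soft: Management compares 12, 15 and picks Y; Union would get 0.
- Firm: Management compares 14, 19 and picks Y; Union would get 4.
- Hard: Management compares 0, 19 and picks Y; Union would get 2.
Union's induced payoffs are 0, 4, 2, so Union commits to Firm. Subgame-perfect outcome: (Firm, Y) with payoffs (4, 19).
Now find the simultaneous Nash equilibrium.
Union's best replies: X→Hard; Y→Firm.
Management's best replies: Soft→Y; Firm→Y; Hard→Y.
The unique mutual best reply is (Firm, Y), giving (4, 19).
Management earns 19 sequentially versus 19 at the Nash outcome: unchanged.

unchanged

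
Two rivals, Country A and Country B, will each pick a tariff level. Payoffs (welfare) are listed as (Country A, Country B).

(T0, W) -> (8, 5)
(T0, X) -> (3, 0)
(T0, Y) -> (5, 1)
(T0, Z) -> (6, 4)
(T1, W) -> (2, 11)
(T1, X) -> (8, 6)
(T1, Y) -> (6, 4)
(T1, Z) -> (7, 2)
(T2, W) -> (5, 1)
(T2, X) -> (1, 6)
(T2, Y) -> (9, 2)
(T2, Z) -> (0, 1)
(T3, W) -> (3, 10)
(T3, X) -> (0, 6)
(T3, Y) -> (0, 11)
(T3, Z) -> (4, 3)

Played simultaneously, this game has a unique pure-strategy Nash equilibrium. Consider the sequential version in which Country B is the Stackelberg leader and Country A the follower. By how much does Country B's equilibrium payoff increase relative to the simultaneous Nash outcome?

1

Work backward from Country A's decision.
- W: Country A compares 8, 2, 5, 3 and picks T0; Country B would get 5.
- X: Country A compares 3, 8, 1, 0 and picks T1; Country B would get 6.
- Y: Country A compares 5, 6, 9, 0 and picks T2; Country B would get 2.
- Z: Country A compares 6, 7, 0, 4 and picks T1; Country B would get 2.
Among 5, 6, 2, 2, the best is 6 at X. Subgame-perfect outcome: (T1, X) with payoffs (8, 6).
For the simultaneous game, intersect best replies.
Country A's best replies: W→T0; X→T1; Y→T2; Z→T1.
Country B's best replies: T0→W; T1→W; T2→X; T3→Y.
Only (T0, W) has each player best-responding; Nash payoffs (8, 5).
Country B's commitment gain: 6 − 5 = 1.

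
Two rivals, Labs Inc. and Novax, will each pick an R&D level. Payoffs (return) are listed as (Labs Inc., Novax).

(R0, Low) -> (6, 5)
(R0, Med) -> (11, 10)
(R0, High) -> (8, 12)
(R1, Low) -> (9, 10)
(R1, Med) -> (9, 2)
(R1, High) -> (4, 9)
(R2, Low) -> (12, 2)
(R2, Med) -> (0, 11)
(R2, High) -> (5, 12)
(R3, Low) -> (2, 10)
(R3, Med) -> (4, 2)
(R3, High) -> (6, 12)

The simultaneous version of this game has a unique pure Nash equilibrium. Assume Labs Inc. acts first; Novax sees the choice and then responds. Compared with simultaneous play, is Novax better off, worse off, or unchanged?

worse off

Novax best-responds to each possible Labs Inc. move:
- R0: BR = High, leader payoff 8.
- R1: BR = Low, leader payoff 9.
- R2: BR = High, leader payoff 5.
- R3: BR = High, leader payoff 6.
Maximizing over 8, 9, 5, 6, Labs Inc. chooses R1. Subgame-perfect outcome: (R1, Low) with payoffs (9, 10).
For the simultaneous game, intersect best replies.
Labs Inc.'s best replies: Low→R2; Med→R0; High→R0.
Novax's best replies: R0→High; R1→Low; R2→High; R3→High.
Only (R0, High) has each player best-responding; Nash payoffs (8, 12).
Novax earns 10 sequentially versus 12 at the Nash outcome: worse off.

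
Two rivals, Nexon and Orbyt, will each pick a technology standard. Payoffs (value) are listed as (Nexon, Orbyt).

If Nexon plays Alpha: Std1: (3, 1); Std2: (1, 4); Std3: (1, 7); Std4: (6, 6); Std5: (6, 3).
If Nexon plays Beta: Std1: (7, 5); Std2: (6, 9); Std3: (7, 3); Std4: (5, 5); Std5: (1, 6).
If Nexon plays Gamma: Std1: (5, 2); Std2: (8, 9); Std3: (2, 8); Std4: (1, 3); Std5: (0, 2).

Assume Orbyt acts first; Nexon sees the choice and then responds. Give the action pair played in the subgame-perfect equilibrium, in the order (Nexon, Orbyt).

(Gamma, Std2)

Backward induction with Orbyt moving first.
- Std1 → Nexon plays Beta (best of 3, 7, 5); Orbyt gets 5.
- Std2 → Nexon plays Gamma (best of 1, 6, 8); Orbyt gets 9.
- Std3 → Nexon plays Beta (best of 1, 7, 2); Orbyt gets 3.
- Std4 → Nexon plays Alpha (best of 6, 5, 1); Orbyt gets 6.
- Std5 → Nexon plays Alpha (best of 6, 1, 0); Orbyt gets 3.
Orbyt's induced payoffs are 5, 9, 3, 6, 3, so Orbyt commits to Std2. Subgame-perfect outcome: (Gamma, Std2) with payoffs (8, 9).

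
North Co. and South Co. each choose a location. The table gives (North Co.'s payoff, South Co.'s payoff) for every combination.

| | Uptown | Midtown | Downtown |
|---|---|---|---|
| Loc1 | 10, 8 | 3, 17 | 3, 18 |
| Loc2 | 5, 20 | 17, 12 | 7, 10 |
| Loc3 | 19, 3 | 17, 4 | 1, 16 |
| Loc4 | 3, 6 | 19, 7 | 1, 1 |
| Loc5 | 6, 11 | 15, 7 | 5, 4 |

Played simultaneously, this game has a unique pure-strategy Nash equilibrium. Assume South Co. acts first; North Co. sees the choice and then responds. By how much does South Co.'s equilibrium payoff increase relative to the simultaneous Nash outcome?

Work backward from North Co.'s decision.
- Uptown: BR = Loc3, leader payoff 3.
- Midtown: BR = Loc4, leader payoff 7.
- Downtown: BR = Loc2, leader payoff 10.
Maximizing over 3, 7, 10, South Co. chooses Downtown. Subgame-perfect outcome: (Loc2, Downtown) with payoffs (7, 10).
For the simultaneous game, intersect best replies.
North Co.'s best replies: Uptown→Loc3; Midtown→Loc4; Downtown→Loc2.
South Co.'s best replies: Loc1→Downtown; Loc2→Uptown; Loc3→Downtown; Loc4→Midtown; Loc5→Uptown.
Only (Loc4, Midtown) has each player best-responding; Nash payoffs (19, 7).
South Co.'s commitment gain: 10 − 7 = 3.

3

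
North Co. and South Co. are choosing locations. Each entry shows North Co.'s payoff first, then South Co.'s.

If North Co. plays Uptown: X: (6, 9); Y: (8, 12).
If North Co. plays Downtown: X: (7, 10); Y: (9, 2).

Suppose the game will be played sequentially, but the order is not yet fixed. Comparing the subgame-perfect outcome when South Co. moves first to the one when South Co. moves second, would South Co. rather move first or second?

second

If North Co. leads: South Co.'s best replies are Uptown→Y, Downtown→X; North Co.'s induced payoffs 8, 7; outcome (Uptown, Y), payoffs (8, 12).
If South Co. leads: North Co.'s best replies are X→Downtown, Y→Downtown; South Co.'s induced payoffs 10, 2; outcome (Downtown, X), payoffs (7, 10).
South Co. gets 10 moving first and 12 moving second, so South Co. prefers to move second.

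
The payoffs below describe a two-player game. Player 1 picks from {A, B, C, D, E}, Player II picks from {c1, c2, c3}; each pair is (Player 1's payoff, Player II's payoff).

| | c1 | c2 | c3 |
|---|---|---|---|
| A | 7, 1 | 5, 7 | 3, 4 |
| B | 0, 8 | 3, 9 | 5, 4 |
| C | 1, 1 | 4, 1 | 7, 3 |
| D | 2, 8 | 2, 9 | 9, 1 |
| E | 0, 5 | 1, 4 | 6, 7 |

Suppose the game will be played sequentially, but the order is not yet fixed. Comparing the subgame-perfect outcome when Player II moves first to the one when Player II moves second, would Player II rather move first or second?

first

If Player 1 leads: Player II's best replies are A→c2, B→c2, C→c3, D→c2, E→c3; Player 1's induced payoffs 5, 3, 7, 2, 6; outcome (C, c3), payoffs (7, 3).
If Player II leads: Player 1's best replies are c1→A, c2→A, c3→D; Player II's induced payoffs 1, 7, 1; outcome (A, c2), payoffs (5, 7).
Player II gets 7 moving first and 3 moving second, so Player II prefers to move first.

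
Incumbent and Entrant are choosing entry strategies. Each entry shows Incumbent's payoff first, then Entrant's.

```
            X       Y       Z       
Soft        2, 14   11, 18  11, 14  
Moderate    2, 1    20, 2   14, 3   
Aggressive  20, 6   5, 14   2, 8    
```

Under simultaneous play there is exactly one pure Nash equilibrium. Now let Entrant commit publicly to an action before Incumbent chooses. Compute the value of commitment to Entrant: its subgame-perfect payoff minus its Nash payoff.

3

Solve by backward induction (Entrant leads).
- X → Incumbent plays Aggressive (best of 2, 2, 20); Entrant gets 6.
- Y → Incumbent plays Moderate (best of 11, 20, 5); Entrant gets 2.
- Z → Incumbent plays Moderate (best of 11, 14, 2); Entrant gets 3.
Among 6, 2, 3, the best is 6 at X. Subgame-perfect outcome: (Aggressive, X) with payoffs (20, 6).
Under simultaneous play:
Incumbent's best replies: X→Aggressive; Y→Moderate; Z→Moderate.
Entrant's best replies: Soft→Y; Moderate→Z; Aggressive→Y.
The unique mutual best reply is (Moderate, Z), giving (14, 3).
Entrant's commitment gain: 6 − 3 = 3.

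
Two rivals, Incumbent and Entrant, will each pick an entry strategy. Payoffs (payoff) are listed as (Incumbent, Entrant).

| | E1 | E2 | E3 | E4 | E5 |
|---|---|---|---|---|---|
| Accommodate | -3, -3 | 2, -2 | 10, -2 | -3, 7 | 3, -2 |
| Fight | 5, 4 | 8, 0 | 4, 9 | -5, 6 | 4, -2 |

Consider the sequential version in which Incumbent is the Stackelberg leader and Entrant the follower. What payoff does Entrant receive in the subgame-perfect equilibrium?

9

Work backward from Entrant's decision.
- Accommodate: BR = E4, leader payoff -3.
- Fight: BR = E3, leader payoff 4.
Maximizing over -3, 4, Incumbent chooses Fight. Subgame-perfect outcome: (Fight, E3) with payoffs (4, 9).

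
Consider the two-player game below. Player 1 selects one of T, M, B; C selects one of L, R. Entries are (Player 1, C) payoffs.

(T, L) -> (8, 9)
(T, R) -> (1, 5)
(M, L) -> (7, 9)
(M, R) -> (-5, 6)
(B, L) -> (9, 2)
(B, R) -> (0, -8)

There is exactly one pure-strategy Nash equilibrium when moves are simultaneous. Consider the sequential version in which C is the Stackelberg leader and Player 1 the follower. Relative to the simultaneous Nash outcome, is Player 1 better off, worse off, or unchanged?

worse off

Player 1 best-responds to each possible C move:
- L: Player 1 compares 8, 7, 9 and picks B; C would get 2.
- R: Player 1 compares 1, -5, 0 and picks T; C would get 5.
C's induced payoffs are 2, 5, so C commits to R. Subgame-perfect outcome: (T, R) with payoffs (1, 5).
Under simultaneous play:
Player 1's best replies: L→B; R→T.
C's best replies: T→L; M→L; B→L.
The unique mutual best reply is (B, L), giving (9, 2).
Player 1 earns 1 sequentially versus 9 at the Nash outcome: worse off.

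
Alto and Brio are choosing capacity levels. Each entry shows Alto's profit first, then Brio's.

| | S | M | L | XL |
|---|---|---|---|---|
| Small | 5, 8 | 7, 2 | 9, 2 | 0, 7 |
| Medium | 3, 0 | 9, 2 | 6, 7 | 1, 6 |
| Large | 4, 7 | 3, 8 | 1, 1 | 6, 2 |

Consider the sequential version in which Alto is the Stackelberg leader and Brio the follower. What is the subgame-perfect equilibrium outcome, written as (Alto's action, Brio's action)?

(Medium, L)

Backward induction with Alto moving first.
- Small: BR = S, leader payoff 5.
- Medium: BR = L, leader payoff 6.
- Large: BR = M, leader payoff 3.
Alto's induced payoffs are 5, 6, 3, so Alto commits to Medium. Subgame-perfect outcome: (Medium, L) with payoffs (6, 7).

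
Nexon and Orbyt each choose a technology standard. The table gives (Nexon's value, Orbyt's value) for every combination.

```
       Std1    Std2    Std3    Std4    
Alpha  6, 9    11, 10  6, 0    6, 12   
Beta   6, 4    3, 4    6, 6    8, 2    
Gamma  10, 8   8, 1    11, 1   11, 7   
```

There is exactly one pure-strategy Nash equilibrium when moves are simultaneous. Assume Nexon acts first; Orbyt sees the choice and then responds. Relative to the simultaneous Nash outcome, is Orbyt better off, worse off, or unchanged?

unchanged

Backward induction with Nexon moving first.
- Alpha → Orbyt plays Std4 (best of 9, 10, 0, 12); Nexon gets 6.
- Beta → Orbyt plays Std3 (best of 4, 4, 6, 2); Nexon gets 6.
- Gamma → Orbyt plays Std1 (best of 8, 1, 1, 7); Nexon gets 10.
Among 6, 6, 10, the best is 10 at Gamma. Subgame-perfect outcome: (Gamma, Std1) with payoffs (10, 8).
Under simultaneous play:
Nexon's best replies: Std1→Gamma; Std2→Alpha; Std3→Gamma; Std4→Gamma.
Orbyt's best replies: Alpha→Std4; Beta→Std3; Gamma→Std1.
Only (Gamma, Std1) has each player best-responding; Nash payoffs (10, 8).
Orbyt earns 8 sequentially versus 8 at the Nash outcome: unchanged.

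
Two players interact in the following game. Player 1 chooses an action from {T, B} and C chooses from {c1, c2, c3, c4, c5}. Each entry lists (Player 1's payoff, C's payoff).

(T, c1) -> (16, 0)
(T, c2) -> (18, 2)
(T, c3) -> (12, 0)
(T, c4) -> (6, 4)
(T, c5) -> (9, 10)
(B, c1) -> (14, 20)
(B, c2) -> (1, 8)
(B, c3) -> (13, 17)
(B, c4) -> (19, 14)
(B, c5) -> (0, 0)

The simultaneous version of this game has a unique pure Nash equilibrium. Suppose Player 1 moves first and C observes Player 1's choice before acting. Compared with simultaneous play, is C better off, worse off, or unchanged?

C best-responds to each possible Player 1 move:
- T: C compares 0, 2, 0, 4, 10 and picks c5; Player 1 would get 9.
- B: C compares 20, 8, 17, 14, 0 and picks c1; Player 1 would get 14.
Among 9, 14, the best is 14 at B. Subgame-perfect outcome: (B, c1) with payoffs (14, 20).
Under simultaneous play:
Player 1's best replies: c1→T; c2→T; c3→B; c4→B; c5→T.
C's best replies: T→c5; B→c1.
The unique mutual best reply is (T, c5), giving (9, 10).
C earns 20 sequentially versus 10 at the Nash outcome: better off.

better off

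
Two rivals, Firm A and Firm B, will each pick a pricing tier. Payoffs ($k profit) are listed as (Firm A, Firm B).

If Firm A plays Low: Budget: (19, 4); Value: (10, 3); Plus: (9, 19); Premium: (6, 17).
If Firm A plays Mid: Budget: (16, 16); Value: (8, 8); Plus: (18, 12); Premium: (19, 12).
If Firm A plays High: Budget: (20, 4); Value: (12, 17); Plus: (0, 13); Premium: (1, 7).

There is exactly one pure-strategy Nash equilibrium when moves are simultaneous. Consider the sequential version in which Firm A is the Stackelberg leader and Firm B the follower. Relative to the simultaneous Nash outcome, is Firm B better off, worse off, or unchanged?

Solve by backward induction (Firm A leads).
- Low → Firm B plays Plus (best of 4, 3, 19, 17); Firm A gets 9.
- Mid → Firm B plays Budget (best of 16, 8, 12, 12); Firm A gets 16.
- High → Firm B plays Value (best of 4, 17, 13, 7); Firm A gets 12.
Firm A's induced payoffs are 9, 16, 12, so Firm A commits to Mid. Subgame-perfect outcome: (Mid, Budget) with payoffs (16, 16).
Now find the simultaneous Nash equilibrium.
Firm A's best replies: Budget→High; Value→High; Plus→Mid; Premium→Mid.
Firm B's best replies: Low→Plus; Mid→Budget; High→Value.
Only (High, Value) has each player best-responding; Nash payoffs (12, 17).
Firm B earns 16 sequentially versus 17 at the Nash outcome: worse off.

worse off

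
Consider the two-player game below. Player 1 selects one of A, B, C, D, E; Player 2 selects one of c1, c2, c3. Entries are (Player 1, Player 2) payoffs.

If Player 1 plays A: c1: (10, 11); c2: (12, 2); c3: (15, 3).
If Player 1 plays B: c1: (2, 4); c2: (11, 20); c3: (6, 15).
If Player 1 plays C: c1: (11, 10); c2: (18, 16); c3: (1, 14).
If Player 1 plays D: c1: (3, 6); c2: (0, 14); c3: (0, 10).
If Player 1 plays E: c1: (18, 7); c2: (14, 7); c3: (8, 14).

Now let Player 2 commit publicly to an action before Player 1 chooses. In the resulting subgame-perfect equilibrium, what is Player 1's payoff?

18

Work backward from Player 1's decision.
- c1 → Player 1 plays E (best of 10, 2, 11, 3, 18); Player 2 gets 7.
- c2 → Player 1 plays C (best of 12, 11, 18, 0, 14); Player 2 gets 16.
- c3 → Player 1 plays A (best of 15, 6, 1, 0, 8); Player 2 gets 3.
Among 7, 16, 3, the best is 16 at c2. Subgame-perfect outcome: (C, c2) with payoffs (18, 16).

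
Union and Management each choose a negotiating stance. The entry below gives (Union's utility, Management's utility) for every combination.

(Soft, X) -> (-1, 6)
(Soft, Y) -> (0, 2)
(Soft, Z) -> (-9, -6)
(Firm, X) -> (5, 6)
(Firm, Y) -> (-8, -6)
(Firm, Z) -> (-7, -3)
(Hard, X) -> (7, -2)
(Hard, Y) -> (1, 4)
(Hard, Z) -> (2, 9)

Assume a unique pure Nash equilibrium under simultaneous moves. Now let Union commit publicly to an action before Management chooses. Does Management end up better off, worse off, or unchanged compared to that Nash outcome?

Solve by backward induction (Union leads).
- Soft: Management compares 6, 2, -6 and picks X; Union would get -1.
- Firm: Management compares 6, -6, -3 and picks X; Union would get 5.
- Hard: Management compares -2, 4, 9 and picks Z; Union would get 2.
Maximizing over -1, 5, 2, Union chooses Firm. Subgame-perfect outcome: (Firm, X) with payoffs (5, 6).
Now find the simultaneous Nash equilibrium.
Union's best replies: X→Hard; Y→Hard; Z→Hard.
Management's best replies: Soft→X; Firm→X; Hard→Z.
The unique mutual best reply is (Hard, Z), giving (2, 9).
Management earns 6 sequentially versus 9 at the Nash outcome: worse off.

worse off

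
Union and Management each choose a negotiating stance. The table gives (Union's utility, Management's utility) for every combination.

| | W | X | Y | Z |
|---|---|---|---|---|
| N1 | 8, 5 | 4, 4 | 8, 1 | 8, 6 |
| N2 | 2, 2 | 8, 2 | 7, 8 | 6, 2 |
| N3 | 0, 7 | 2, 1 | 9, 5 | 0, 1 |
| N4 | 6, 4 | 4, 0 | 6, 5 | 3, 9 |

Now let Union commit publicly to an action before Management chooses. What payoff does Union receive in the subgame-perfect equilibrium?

8

Work backward from Management's decision.
- N1: Management compares 5, 4, 1, 6 and picks Z; Union would get 8.
- N2: Management compares 2, 2, 8, 2 and picks Y; Union would get 7.
- N3: Management compares 7, 1, 5, 1 and picks W; Union would get 0.
- N4: Management compares 4, 0, 5, 9 and picks Z; Union would get 3.
Maximizing over 8, 7, 0, 3, Union chooses N1. Subgame-perfect outcome: (N1, Z) with payoffs (8, 6).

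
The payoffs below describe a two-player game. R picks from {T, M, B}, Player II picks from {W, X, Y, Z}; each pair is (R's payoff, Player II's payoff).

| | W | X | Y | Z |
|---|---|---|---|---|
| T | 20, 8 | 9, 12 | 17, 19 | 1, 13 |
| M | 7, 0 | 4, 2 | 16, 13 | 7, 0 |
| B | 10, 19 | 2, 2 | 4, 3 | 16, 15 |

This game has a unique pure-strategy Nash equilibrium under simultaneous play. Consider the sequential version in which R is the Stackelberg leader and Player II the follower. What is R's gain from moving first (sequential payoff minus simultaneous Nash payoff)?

0

Work backward from Player II's decision.
- T: Player II compares 8, 12, 19, 13 and picks Y; R would get 17.
- M: Player II compares 0, 2, 13, 0 and picks Y; R would get 16.
- B: Player II compares 19, 2, 3, 15 and picks W; R would get 10.
Among 17, 16, 10, the best is 17 at T. Subgame-perfect outcome: (T, Y) with payoffs (17, 19).
Under simultaneous play:
R's best replies: W→T; X→T; Y→T; Z→B.
Player II's best replies: T→Y; M→Y; B→W.
The unique mutual best reply is (T, Y), giving (17, 19).
R's commitment gain: 17 − 17 = 0.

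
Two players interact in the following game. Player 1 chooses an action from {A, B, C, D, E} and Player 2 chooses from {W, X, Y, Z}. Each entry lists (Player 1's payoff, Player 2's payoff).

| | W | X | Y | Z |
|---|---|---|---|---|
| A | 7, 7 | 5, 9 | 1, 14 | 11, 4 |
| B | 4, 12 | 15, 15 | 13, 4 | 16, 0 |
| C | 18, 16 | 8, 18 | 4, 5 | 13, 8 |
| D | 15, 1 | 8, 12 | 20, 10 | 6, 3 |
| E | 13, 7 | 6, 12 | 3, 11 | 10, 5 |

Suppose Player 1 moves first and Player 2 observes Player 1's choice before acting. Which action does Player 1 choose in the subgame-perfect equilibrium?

Player 2 best-responds to each possible Player 1 move:
- A: BR = Y, leader payoff 1.
- B: BR = X, leader payoff 15.
- C: BR = X, leader payoff 8.
- D: BR = X, leader payoff 8.
- E: BR = X, leader payoff 6.
Player 1's induced payoffs are 1, 15, 8, 8, 6, so Player 1 commits to B. Subgame-perfect outcome: (B, X) with payoffs (15, 15).

B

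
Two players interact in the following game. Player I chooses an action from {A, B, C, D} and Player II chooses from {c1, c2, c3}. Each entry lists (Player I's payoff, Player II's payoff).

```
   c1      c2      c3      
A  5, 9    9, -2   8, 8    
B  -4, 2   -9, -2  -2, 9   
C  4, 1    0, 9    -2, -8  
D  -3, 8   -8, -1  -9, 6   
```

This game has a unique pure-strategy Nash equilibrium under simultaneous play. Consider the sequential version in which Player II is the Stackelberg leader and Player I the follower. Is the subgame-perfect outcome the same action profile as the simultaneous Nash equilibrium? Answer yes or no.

Work backward from Player I's decision.
- c1: BR = A, leader payoff 9.
- c2: BR = A, leader payoff -2.
- c3: BR = A, leader payoff 8.
Maximizing over 9, -2, 8, Player II chooses c1. Subgame-perfect outcome: (A, c1) with payoffs (5, 9).
Now find the simultaneous Nash equilibrium.
Player I's best replies: c1→A; c2→A; c3→A.
Player II's best replies: A→c1; B→c3; C→c2; D→c1.
Only (A, c1) has each player best-responding; Nash payoffs (5, 9).
Sequential outcome (A, c1) coincides with the Nash profile (A, c1).

yes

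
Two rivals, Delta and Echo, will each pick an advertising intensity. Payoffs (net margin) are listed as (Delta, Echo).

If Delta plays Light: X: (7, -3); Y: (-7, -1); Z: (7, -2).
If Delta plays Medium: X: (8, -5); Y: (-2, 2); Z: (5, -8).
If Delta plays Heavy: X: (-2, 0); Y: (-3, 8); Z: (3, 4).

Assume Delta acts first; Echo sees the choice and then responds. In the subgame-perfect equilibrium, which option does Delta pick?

Medium

Work backward from Echo's decision.
- Light: BR = Y, leader payoff -7.
- Medium: BR = Y, leader payoff -2.
- Heavy: BR = Y, leader payoff -3.
Maximizing over -7, -2, -3, Delta chooses Medium. Subgame-perfect outcome: (Medium, Y) with payoffs (-2, 2).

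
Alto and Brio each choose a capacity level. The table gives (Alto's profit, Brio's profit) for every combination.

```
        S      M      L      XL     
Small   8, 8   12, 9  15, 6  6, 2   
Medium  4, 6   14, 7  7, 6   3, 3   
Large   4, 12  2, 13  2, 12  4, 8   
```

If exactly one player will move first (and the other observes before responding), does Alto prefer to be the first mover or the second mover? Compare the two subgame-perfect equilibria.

If Alto leads: Brio's best replies are Small→M, Medium→M, Large→M; Alto's induced payoffs 12, 14, 2; outcome (Medium, M), payoffs (14, 7).
If Brio leads: Alto's best replies are S→Small, M→Medium, L→Small, XL→Small; Brio's induced payoffs 8, 7, 6, 2; outcome (Small, S), payoffs (8, 8).
Alto gets 14 moving first and 8 moving second, so Alto prefers to move first.

first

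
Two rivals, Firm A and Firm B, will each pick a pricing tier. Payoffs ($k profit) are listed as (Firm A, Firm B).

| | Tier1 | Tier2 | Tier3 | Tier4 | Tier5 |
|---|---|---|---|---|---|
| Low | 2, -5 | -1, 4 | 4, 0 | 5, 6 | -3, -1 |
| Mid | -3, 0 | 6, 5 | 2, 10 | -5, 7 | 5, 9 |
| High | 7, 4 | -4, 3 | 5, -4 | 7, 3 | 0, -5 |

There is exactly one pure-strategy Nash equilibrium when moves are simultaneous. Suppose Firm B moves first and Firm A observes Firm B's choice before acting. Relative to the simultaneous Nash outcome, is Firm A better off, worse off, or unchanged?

worse off

Backward induction with Firm B moving first.
- Tier1: BR = High, leader payoff 4.
- Tier2: BR = Mid, leader payoff 5.
- Tier3: BR = High, leader payoff -4.
- Tier4: BR = High, leader payoff 3.
- Tier5: BR = Mid, leader payoff 9.
Maximizing over 4, 5, -4, 3, 9, Firm B chooses Tier5. Subgame-perfect outcome: (Mid, Tier5) with payoffs (5, 9).
Under simultaneous play:
Firm A's best replies: Tier1→High; Tier2→Mid; Tier3→High; Tier4→High; Tier5→Mid.
Firm B's best replies: Low→Tier4; Mid→Tier3; High→Tier1.
The unique mutual best reply is (High, Tier1), giving (7, 4).
Firm A earns 5 sequentially versus 7 at the Nash outcome: worse off.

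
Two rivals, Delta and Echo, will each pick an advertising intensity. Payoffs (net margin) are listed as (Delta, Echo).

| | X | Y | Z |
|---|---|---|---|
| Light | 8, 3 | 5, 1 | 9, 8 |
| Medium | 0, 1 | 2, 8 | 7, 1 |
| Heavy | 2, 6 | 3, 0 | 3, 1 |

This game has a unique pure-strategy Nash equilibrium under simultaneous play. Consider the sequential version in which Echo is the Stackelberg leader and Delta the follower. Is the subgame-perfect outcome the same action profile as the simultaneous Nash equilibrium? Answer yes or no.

Delta best-responds to each possible Echo move:
- X: Delta compares 8, 0, 2 and picks Light; Echo would get 3.
- Y: Delta compares 5, 2, 3 and picks Light; Echo would get 1.
- Z: Delta compares 9, 7, 3 and picks Light; Echo would get 8.
Among 3, 1, 8, the best is 8 at Z. Subgame-perfect outcome: (Light, Z) with payoffs (9, 8).
For the simultaneous game, intersect best replies.
Delta's best replies: X→Light; Y→Light; Z→Light.
Echo's best replies: Light→Z; Medium→Y; Heavy→X.
The unique mutual best reply is (Light, Z), giving (9, 8).
Sequential outcome (Light, Z) coincides with the Nash profile (Light, Z).

yes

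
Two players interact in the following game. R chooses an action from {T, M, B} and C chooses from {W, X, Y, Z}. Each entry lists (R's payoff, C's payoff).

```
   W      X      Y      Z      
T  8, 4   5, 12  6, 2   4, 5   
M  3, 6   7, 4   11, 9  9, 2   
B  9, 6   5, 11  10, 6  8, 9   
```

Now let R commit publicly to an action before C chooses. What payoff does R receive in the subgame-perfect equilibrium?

11

Backward induction with R moving first.
- T: BR = X, leader payoff 5.
- M: BR = Y, leader payoff 11.
- B: BR = X, leader payoff 5.
Among 5, 11, 5, the best is 11 at M. Subgame-perfect outcome: (M, Y) with payoffs (11, 9).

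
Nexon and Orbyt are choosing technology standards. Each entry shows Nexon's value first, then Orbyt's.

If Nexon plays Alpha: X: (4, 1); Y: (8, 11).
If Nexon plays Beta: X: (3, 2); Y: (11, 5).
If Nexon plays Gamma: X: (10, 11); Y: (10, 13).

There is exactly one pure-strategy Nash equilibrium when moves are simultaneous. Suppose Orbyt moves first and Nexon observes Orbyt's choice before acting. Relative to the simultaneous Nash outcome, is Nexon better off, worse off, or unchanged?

worse off

Work backward from Nexon's decision.
- X: Nexon compares 4, 3, 10 and picks Gamma; Orbyt would get 11.
- Y: Nexon compares 8, 11, 10 and picks Beta; Orbyt would get 5.
Maximizing over 11, 5, Orbyt chooses X. Subgame-perfect outcome: (Gamma, X) with payoffs (10, 11).
Under simultaneous play:
Nexon's best replies: X→Gamma; Y→Beta.
Orbyt's best replies: Alpha→Y; Beta→Y; Gamma→Y.
The unique mutual best reply is (Beta, Y), giving (11, 5).
Nexon earns 10 sequentially versus 11 at the Nash outcome: worse off.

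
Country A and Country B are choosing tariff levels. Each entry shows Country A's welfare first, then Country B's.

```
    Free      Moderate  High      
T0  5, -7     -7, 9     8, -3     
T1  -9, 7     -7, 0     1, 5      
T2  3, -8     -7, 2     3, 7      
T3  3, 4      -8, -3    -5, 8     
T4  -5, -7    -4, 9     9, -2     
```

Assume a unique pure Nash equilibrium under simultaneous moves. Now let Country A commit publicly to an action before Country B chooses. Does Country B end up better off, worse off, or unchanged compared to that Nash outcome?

worse off

Country B best-responds to each possible Country A move:
- T0: BR = Moderate, leader payoff -7.
- T1: BR = Free, leader payoff -9.
- T2: BR = High, leader payoff 3.
- T3: BR = High, leader payoff -5.
- T4: BR = Moderate, leader payoff -4.
Maximizing over -7, -9, 3, -5, -4, Country A chooses T2. Subgame-perfect outcome: (T2, High) with payoffs (3, 7).
Under simultaneous play:
Country A's best replies: Free→T0; Moderate→T4; High→T4.
Country B's best replies: T0→Moderate; T1→Free; T2→High; T3→High; T4→Moderate.
The unique mutual best reply is (T4, Moderate), giving (-4, 9).
Country B earns 7 sequentially versus 9 at the Nash outcome: worse off.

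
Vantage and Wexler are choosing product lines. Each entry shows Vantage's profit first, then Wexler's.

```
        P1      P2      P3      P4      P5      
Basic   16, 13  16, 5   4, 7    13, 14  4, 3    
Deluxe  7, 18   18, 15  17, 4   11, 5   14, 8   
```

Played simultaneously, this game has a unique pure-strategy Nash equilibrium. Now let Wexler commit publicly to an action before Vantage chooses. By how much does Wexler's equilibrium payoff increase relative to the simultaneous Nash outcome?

Solve by backward induction (Wexler leads).
- P1: BR = Basic, leader payoff 13.
- P2: BR = Deluxe, leader payoff 15.
- P3: BR = Deluxe, leader payoff 4.
- P4: BR = Basic, leader payoff 14.
- P5: BR = Deluxe, leader payoff 8.
Wexler's induced payoffs are 13, 15, 4, 14, 8, so Wexler commits to P2. Subgame-perfect outcome: (Deluxe, P2) with payoffs (18, 15).
Now find the simultaneous Nash equilibrium.
Vantage's best replies: P1→Basic; P2→Deluxe; P3→Deluxe; P4→Basic; P5→Deluxe.
Wexler's best replies: Basic→P4; Deluxe→P1.
Only (Basic, P4) has each player best-responding; Nash payoffs (13, 14).
Wexler's commitment gain: 15 − 14 = 1.

1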